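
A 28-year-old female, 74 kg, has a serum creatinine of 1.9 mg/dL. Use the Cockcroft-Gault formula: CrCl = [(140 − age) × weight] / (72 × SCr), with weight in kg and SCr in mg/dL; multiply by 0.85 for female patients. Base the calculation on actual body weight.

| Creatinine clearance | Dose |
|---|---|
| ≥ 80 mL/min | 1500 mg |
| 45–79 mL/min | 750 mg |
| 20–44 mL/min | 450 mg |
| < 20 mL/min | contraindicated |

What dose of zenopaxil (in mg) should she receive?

750 mg

CrCl = (140 − 28) × 74 / (72 × 1.9) × 0.85 = 8288.0 / 136.80 × 0.85 ≈ 51.5 mL/min
CrCl ≈ 51 mL/min → bracket 45–79 mL/min.
Dose for this bracket: 750 mg.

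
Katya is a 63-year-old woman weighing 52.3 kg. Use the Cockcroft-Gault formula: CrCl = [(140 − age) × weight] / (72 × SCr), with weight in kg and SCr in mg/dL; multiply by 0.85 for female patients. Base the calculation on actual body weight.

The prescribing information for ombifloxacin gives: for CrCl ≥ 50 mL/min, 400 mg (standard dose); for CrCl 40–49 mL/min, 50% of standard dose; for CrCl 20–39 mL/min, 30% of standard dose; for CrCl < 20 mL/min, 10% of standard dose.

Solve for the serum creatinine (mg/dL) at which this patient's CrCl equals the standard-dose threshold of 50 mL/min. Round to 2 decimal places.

0.95 mg/dL

Standard dose requires CrCl ≥ 50 mL/min.
Set (140 − 63) × 52.3 × 0.85 / (72 × SCr) = 50
SCr = (140 − 63) × 52.3 × 0.85 / (72 × 50) = 0.951 mg/dL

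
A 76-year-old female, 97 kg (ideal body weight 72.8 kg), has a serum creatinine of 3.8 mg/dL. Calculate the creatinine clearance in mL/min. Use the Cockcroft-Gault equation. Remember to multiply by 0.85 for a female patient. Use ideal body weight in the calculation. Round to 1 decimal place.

CrCl = (140 − 76) × 72.8 / (72 × 3.8) × 0.85 = 4659.2 / 273.60 × 0.85 ≈ 14.5 mL/min

14.5 mL/min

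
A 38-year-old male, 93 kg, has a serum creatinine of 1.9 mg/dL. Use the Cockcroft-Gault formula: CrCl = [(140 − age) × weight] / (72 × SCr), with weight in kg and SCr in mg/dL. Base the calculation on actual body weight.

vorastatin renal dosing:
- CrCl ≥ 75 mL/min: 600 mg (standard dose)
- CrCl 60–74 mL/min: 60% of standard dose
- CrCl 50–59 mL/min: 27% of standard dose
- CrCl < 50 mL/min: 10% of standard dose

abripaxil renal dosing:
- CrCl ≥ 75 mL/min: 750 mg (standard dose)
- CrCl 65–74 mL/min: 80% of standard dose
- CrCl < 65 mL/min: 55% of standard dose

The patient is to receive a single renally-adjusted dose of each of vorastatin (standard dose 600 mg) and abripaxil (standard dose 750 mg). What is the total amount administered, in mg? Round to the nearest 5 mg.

CrCl = (140 − 38) × 93 / (72 × 1.9) = 9486.0 / 136.80 ≈ 69.3 mL/min
CrCl ≈ 69 mL/min.
vorastatin: 60–74 mL/min → 60% of 600 mg = 360 mg.
abripaxil: 65–74 mL/min → 80% of 750 mg = 600 mg.
Total = 360 + 600 = 960 mg.

960 mg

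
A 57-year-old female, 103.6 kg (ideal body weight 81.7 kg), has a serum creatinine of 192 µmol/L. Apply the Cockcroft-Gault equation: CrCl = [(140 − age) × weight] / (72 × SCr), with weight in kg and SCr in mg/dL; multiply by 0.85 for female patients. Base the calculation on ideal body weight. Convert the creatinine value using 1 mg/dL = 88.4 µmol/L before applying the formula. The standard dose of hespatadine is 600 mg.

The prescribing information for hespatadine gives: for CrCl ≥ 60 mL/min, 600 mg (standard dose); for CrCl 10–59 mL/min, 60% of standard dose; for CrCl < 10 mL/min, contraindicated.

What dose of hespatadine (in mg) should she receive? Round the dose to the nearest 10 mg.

360 mg

SCr = 192 / 88.4 = 2.172 mg/dL
CrCl = (140 − 57) × 81.7 / (72 × 2.172) × 0.85 = 6781.1 / 156.38 × 0.85 ≈ 36.9 mL/min
CrCl ≈ 37 mL/min → bracket 10–59 mL/min.
60% of 600 mg = 360 mg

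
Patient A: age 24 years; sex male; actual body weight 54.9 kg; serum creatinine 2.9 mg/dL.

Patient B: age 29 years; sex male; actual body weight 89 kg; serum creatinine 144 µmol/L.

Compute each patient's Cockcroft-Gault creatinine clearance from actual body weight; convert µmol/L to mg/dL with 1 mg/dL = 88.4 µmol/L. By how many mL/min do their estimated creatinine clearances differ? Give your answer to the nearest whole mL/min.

Patient A: CrCl = (140 − 24) × 54.9 / (72 × 2.9) = 6368.4 / 208.80 ≈ 30.5 mL/min
Patient B: SCr = 144 / 88.4 = 1.629 mg/dL
Patient B: CrCl = (140 − 29) × 89 / (72 × 1.629) = 9879.0 / 117.29 ≈ 84.2 mL/min
|30.5 − 84.2| = 53.7 mL/min

54 mL/min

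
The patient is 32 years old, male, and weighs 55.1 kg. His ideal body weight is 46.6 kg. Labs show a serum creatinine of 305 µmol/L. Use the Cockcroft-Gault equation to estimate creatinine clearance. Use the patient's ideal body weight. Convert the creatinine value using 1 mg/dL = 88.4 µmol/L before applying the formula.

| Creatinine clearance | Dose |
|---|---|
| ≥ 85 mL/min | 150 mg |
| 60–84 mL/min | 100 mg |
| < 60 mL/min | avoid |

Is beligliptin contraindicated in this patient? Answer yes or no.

yes

SCr = 305 / 88.4 = 3.45 mg/dL
CrCl = (140 − 32) × 46.6 / (72 × 3.45) = 5032.8 / 248.40 ≈ 20.3 mL/min
CrCl ≈ 20 mL/min, which is < 60 mL/min.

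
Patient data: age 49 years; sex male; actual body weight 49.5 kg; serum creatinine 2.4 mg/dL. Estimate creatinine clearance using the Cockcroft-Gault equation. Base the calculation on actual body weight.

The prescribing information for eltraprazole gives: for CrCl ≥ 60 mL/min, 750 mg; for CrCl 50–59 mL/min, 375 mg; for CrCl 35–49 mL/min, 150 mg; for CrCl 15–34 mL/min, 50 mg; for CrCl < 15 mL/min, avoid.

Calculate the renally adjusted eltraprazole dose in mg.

CrCl = (140 − 49) × 49.5 / (72 × 2.4) = 4504.5 / 172.80 ≈ 26.1 mL/min
CrCl ≈ 26 mL/min → bracket 15–34 mL/min.
Dose for this bracket: 50 mg.

50 mg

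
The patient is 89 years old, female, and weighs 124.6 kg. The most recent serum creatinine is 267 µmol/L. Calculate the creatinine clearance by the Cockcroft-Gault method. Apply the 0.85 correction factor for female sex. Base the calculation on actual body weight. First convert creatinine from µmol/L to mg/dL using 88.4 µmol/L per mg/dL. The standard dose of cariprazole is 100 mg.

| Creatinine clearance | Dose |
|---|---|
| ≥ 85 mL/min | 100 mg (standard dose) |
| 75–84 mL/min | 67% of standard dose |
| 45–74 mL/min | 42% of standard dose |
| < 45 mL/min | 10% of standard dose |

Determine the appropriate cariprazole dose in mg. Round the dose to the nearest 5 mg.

SCr = 267 / 88.4 = 3.02 mg/dL
CrCl = (140 − 89) × 124.6 / (72 × 3.02) × 0.85 = 6354.6 / 217.44 × 0.85 ≈ 24.8 mL/min
CrCl ≈ 25 mL/min → bracket < 45 mL/min.
10% of 100 mg = 10 mg

10 mg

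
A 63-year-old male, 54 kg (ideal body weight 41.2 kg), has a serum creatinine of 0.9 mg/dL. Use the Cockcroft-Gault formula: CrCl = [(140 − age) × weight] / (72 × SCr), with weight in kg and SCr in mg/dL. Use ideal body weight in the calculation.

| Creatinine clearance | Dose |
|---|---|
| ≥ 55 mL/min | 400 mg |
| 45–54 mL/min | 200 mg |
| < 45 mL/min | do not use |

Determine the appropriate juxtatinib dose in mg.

200 mg

CrCl = (140 − 63) × 41.2 / (72 × 0.9) = 3172.4 / 64.80 ≈ 49.0 mL/min
CrCl ≈ 49 mL/min → bracket 45–54 mL/min.
Dose for this bracket: 200 mg.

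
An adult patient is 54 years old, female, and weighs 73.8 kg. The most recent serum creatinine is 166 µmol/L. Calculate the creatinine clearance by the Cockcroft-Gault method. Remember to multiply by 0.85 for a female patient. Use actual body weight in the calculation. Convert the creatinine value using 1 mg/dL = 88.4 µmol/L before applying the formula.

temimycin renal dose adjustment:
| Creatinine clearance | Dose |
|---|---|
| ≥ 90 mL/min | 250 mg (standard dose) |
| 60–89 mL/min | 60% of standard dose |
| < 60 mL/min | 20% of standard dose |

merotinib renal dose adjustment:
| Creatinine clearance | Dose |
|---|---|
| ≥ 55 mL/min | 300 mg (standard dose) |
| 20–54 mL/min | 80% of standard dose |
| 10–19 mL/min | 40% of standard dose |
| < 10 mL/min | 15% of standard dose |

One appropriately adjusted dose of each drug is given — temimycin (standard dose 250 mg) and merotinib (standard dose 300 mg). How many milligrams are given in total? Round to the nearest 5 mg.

SCr = 166 / 88.4 = 1.878 mg/dL
CrCl = (140 − 54) × 73.8 / (72 × 1.878) × 0.85 = 6346.8 / 135.22 × 0.85 ≈ 39.9 mL/min
CrCl ≈ 40 mL/min.
temimycin: < 60 mL/min → 20% of 250 mg = 50 mg.
merotinib: 20–54 mL/min → 80% of 300 mg = 240 mg.
Total = 50 + 240 = 290 mg.

290 mg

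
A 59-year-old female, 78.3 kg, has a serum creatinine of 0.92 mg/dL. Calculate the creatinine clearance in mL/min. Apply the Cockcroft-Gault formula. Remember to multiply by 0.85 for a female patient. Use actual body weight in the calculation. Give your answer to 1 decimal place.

CrCl = (140 − 59) × 78.3 / (72 × 0.92) × 0.85 = 6342.3 / 66.24 × 0.85 ≈ 81.4 mL/min

81.4 mL/min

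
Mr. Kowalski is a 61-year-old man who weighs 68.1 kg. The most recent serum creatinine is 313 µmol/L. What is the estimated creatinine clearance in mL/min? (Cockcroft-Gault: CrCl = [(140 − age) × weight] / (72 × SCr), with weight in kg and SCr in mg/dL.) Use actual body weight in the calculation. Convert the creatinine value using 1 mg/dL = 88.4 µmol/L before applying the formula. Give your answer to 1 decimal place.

21.1 mL/min

SCr = 313 / 88.4 = 3.541 mg/dL
CrCl = (140 − 61) × 68.1 / (72 × 3.541) = 5379.9 / 254.95 ≈ 21.1 mL/min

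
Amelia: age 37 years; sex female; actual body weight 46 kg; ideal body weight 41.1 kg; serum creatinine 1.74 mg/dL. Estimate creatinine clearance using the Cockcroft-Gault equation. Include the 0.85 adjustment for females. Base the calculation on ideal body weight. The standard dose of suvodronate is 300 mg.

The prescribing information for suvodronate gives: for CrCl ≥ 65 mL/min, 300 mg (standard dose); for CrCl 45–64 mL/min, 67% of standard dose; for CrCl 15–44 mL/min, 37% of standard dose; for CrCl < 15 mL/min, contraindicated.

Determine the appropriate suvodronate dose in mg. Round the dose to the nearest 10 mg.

CrCl = (140 − 37) × 41.1 / (72 × 1.74) × 0.85 = 4233.3 / 125.28 × 0.85 ≈ 28.7 mL/min
CrCl ≈ 29 mL/min → bracket 15–44 mL/min.
37% of 300 mg = 111 mg → 110 mg

110 mg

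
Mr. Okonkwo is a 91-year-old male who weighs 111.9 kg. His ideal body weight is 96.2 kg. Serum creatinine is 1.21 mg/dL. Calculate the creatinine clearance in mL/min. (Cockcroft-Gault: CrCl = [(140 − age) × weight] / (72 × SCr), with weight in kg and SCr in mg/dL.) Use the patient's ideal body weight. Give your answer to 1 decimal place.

54.1 mL/min

CrCl = (140 − 91) × 96.2 / (72 × 1.21) = 4713.8 / 87.12 ≈ 54.1 mL/min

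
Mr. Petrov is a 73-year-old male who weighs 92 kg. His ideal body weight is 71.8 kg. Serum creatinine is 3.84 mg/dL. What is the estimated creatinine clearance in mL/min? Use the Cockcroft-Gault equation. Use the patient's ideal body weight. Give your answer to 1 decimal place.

17.4 mL/min

CrCl = (140 − 73) × 71.8 / (72 × 3.84) = 4810.6 / 276.48 ≈ 17.4 mL/min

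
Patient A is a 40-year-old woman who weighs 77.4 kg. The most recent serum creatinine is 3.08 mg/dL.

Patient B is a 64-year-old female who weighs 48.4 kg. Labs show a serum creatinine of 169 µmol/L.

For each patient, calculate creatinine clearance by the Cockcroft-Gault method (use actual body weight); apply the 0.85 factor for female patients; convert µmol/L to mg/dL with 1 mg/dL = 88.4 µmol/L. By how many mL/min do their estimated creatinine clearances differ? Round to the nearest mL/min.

Patient A: CrCl = (140 − 40) × 77.4 / (72 × 3.08) × 0.85 = 7740.0 / 221.76 × 0.85 ≈ 29.7 mL/min
Patient B: SCr = 169 / 88.4 = 1.912 mg/dL
Patient B: CrCl = (140 − 64) × 48.4 / (72 × 1.912) × 0.85 = 3678.4 / 137.66 × 0.85 ≈ 22.7 mL/min
|29.7 − 22.7| = 7.0 mL/min

7 mL/min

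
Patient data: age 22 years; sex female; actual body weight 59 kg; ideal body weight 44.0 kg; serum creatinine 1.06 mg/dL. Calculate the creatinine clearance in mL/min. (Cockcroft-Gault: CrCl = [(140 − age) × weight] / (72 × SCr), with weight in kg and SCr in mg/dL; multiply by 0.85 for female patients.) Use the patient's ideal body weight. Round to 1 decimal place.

CrCl = (140 − 22) × 44 / (72 × 1.06) × 0.85 = 5192.0 / 76.32 × 0.85 ≈ 57.8 mL/min

57.8 mL/min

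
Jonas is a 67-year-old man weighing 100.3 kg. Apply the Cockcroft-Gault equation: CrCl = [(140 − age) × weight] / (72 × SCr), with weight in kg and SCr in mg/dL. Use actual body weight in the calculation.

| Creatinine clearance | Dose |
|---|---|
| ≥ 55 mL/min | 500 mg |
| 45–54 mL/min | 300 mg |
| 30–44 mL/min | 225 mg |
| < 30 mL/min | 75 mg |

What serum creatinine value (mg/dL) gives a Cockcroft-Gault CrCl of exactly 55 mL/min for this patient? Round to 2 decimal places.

1.85 mg/dL

Standard dose requires CrCl ≥ 55 mL/min.
Set (140 − 67) × 100.3 / (72 × SCr) = 55
SCr = (140 − 67) × 100.3 / (72 × 55) = 1.849 mg/dL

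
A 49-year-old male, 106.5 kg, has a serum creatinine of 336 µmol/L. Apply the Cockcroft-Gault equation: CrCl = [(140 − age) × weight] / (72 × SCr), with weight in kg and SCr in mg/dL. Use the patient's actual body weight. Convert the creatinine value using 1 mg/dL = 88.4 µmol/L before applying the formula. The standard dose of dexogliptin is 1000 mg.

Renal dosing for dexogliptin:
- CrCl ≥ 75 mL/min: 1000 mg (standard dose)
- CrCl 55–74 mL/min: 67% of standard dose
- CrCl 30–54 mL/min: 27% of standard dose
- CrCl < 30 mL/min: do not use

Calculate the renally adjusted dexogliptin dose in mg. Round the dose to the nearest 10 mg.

SCr = 336 / 88.4 = 3.801 mg/dL
CrCl = (140 − 49) × 106.5 / (72 × 3.801) = 9691.5 / 273.67 ≈ 35.4 mL/min
CrCl ≈ 35 mL/min → bracket 30–54 mL/min.
27% of 1000 mg = 270 mg

270 mg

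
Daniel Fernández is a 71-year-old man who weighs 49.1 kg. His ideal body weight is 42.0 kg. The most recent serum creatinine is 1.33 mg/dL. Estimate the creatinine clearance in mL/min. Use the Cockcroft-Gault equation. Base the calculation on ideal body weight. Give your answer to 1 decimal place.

CrCl = (140 − 71) × 42 / (72 × 1.33) = 2898.0 / 95.76 ≈ 30.3 mL/min

30.3 mL/min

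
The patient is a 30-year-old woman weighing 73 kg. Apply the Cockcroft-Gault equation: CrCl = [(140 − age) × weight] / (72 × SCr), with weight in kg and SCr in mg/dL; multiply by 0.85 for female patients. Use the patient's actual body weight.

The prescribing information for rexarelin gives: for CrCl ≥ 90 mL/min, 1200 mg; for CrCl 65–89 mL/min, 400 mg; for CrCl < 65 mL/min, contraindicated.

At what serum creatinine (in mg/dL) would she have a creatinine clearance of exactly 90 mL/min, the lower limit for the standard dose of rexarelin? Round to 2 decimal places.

1.05 mg/dL

Standard dose requires CrCl ≥ 90 mL/min.
Set (140 − 30) × 73 × 0.85 / (72 × SCr) = 90
SCr = (140 − 30) × 73 × 0.85 / (72 × 90) = 1.053 mg/dL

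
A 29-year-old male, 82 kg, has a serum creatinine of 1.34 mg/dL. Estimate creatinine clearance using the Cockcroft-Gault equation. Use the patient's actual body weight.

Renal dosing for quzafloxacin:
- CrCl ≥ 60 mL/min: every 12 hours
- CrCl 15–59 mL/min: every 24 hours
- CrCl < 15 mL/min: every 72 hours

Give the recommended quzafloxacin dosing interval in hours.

CrCl = (140 − 29) × 82 / (72 × 1.34) = 9102.0 / 96.48 ≈ 94.3 mL/min
CrCl ≈ 94 mL/min → bracket ≥ 60 mL/min → every 12 hours.

every 12 hours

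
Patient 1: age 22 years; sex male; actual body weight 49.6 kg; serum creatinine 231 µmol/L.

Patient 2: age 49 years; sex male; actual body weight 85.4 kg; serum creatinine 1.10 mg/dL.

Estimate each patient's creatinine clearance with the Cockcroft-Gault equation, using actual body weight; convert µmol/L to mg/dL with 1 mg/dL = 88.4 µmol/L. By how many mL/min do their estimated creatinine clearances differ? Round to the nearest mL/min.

Patient 1: SCr = 231 / 88.4 = 2.613 mg/dL
Patient 1: CrCl = (140 − 22) × 49.6 / (72 × 2.613) = 5852.8 / 188.14 ≈ 31.1 mL/min
Patient 2: CrCl = (140 − 49) × 85.4 / (72 × 1.1) = 7771.4 / 79.20 ≈ 98.1 mL/min
|31.1 − 98.1| = 67.0 mL/min

67 mL/min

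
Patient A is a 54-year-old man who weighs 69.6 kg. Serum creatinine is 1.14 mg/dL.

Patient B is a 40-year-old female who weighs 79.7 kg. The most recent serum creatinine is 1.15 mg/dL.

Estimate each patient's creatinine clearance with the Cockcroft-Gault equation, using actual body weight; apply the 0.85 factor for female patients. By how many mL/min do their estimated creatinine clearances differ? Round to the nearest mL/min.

Patient A: CrCl = (140 − 54) × 69.6 / (72 × 1.14) = 5985.6 / 82.08 ≈ 72.9 mL/min
Patient B: CrCl = (140 − 40) × 79.7 / (72 × 1.15) × 0.85 = 7970.0 / 82.80 × 0.85 ≈ 81.8 mL/min
|72.9 − 81.8| = 8.9 mL/min

9 mL/min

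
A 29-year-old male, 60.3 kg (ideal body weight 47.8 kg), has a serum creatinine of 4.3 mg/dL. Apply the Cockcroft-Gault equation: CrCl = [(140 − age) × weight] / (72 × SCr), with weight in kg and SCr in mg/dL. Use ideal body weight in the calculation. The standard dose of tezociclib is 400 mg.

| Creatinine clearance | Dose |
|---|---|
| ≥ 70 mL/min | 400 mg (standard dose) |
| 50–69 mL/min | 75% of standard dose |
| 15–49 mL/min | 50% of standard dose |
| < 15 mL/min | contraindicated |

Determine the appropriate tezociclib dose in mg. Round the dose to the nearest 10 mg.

CrCl = (140 − 29) × 47.8 / (72 × 4.3) = 5305.8 / 309.60 ≈ 17.1 mL/min
CrCl ≈ 17 mL/min → bracket 15–49 mL/min.
50% of 400 mg = 200 mg

200 mg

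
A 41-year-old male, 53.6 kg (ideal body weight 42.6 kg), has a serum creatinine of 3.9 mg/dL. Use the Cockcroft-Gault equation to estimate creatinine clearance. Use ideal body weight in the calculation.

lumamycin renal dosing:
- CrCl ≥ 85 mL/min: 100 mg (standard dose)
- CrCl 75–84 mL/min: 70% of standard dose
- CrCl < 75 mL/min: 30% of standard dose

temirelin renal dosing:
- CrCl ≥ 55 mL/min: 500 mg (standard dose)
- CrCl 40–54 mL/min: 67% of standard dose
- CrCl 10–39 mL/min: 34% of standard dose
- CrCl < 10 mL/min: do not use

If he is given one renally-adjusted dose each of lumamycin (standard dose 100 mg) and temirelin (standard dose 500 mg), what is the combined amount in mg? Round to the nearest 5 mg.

200 mg

CrCl = (140 − 41) × 42.6 / (72 × 3.9) = 4217.4 / 280.80 ≈ 15.0 mL/min
CrCl ≈ 15 mL/min.
lumamycin: < 75 mL/min → 30% of 100 mg = 30 mg.
temirelin: 10–39 mL/min → 34% of 500 mg = 170 mg.
Total = 30 + 170 = 200 mg.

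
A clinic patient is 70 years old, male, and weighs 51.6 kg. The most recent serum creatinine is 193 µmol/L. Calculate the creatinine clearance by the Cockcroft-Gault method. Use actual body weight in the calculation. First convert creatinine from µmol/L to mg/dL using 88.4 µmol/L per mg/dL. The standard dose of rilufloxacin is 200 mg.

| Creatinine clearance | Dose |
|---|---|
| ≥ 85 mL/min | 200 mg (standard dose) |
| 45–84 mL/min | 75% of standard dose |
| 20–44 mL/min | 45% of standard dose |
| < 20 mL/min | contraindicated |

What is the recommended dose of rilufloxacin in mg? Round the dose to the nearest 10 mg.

SCr = 193 / 88.4 = 2.183 mg/dL
CrCl = (140 − 70) × 51.6 / (72 × 2.183) = 3612.0 / 157.18 ≈ 23.0 mL/min
CrCl ≈ 23 mL/min → bracket 20–44 mL/min.
45% of 200 mg = 90 mg

90 mg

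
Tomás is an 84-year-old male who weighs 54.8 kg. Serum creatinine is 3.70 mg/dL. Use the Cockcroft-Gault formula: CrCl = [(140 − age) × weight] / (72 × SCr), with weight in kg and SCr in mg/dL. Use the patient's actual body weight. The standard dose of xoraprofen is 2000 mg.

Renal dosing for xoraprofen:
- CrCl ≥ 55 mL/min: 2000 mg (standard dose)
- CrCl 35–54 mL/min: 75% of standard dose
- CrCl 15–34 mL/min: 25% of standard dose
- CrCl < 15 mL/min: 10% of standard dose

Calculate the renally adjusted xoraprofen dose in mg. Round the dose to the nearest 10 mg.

CrCl = (140 − 84) × 54.8 / (72 × 3.7) = 3068.8 / 266.40 ≈ 11.5 mL/min
CrCl ≈ 12 mL/min → bracket < 15 mL/min.
10% of 2000 mg = 200 mg

200 mg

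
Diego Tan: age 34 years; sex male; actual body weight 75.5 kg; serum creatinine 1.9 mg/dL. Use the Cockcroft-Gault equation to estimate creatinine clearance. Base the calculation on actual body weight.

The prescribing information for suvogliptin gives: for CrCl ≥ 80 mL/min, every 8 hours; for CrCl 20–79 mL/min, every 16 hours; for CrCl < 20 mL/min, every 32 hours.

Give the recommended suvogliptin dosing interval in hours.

CrCl = (140 − 34) × 75.5 / (72 × 1.9) = 8003.0 / 136.80 ≈ 58.5 mL/min
CrCl ≈ 59 mL/min → bracket 20–79 mL/min → every 16 hours.

every 16 hours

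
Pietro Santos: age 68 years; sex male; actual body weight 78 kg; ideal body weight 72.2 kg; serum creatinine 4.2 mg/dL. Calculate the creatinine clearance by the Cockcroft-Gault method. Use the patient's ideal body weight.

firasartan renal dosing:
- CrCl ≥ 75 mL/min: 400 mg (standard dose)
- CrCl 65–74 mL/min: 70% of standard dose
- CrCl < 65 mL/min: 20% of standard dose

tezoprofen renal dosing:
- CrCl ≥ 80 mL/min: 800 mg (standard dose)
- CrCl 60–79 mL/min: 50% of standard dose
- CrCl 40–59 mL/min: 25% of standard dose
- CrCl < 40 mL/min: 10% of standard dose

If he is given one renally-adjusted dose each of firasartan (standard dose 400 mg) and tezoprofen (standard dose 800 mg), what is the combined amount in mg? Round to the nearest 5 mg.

CrCl = (140 − 68) × 72.2 / (72 × 4.2) = 5198.4 / 302.40 ≈ 17.2 mL/min
CrCl ≈ 17 mL/min.
firasartan: < 65 mL/min → 20% of 400 mg = 80 mg.
tezoprofen: < 40 mL/min → 10% of 800 mg = 80 mg.
Total = 80 + 80 = 160 mg.

160 mg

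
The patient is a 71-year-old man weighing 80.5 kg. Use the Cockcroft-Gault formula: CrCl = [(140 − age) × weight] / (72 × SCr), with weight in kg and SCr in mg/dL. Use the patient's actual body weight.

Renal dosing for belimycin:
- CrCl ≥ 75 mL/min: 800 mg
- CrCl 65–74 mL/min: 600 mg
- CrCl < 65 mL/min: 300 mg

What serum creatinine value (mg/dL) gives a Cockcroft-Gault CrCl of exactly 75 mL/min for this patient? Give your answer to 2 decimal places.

1.03 mg/dL

Standard dose requires CrCl ≥ 75 mL/min.
Set (140 − 71) × 80.5 / (72 × SCr) = 75
SCr = (140 − 71) × 80.5 / (72 × 75) = 1.029 mg/dL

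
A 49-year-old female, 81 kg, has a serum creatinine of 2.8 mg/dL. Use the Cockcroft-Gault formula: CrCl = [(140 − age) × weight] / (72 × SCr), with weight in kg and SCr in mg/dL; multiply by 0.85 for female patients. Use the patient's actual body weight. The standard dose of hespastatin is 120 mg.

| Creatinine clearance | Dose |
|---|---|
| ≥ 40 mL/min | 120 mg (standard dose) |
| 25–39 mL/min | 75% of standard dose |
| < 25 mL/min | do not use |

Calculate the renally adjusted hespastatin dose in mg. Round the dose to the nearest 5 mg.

90 mg

CrCl = (140 − 49) × 81 / (72 × 2.8) × 0.85 = 7371.0 / 201.60 × 0.85 ≈ 31.1 mL/min
CrCl ≈ 31 mL/min → bracket 25–39 mL/min.
75% of 120 mg = 90 mg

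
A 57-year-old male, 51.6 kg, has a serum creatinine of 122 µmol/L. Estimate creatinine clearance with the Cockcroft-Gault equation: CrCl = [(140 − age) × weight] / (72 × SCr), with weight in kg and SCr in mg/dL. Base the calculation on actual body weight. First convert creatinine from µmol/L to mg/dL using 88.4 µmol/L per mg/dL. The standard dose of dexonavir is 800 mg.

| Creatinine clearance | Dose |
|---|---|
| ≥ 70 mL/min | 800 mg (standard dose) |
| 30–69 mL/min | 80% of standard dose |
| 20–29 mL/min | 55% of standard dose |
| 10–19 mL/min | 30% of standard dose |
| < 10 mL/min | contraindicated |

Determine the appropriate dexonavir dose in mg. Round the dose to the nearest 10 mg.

SCr = 122 / 88.4 = 1.38 mg/dL
CrCl = (140 − 57) × 51.6 / (72 × 1.38) = 4282.8 / 99.36 ≈ 43.1 mL/min
CrCl ≈ 43 mL/min → bracket 30–69 mL/min.
80% of 800 mg = 640 mg

640 mg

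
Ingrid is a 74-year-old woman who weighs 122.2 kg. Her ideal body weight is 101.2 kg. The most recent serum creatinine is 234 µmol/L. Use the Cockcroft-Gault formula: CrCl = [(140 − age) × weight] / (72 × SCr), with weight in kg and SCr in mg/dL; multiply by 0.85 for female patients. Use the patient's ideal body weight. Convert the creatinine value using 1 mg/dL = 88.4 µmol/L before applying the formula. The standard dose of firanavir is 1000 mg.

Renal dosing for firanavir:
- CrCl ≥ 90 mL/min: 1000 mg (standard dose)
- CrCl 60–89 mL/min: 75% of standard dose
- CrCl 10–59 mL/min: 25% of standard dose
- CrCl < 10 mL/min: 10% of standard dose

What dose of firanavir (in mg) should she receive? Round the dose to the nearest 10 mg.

SCr = 234 / 88.4 = 2.647 mg/dL
CrCl = (140 − 74) × 101.2 / (72 × 2.647) × 0.85 = 6679.2 / 190.58 × 0.85 ≈ 29.8 mL/min
CrCl ≈ 30 mL/min → bracket 10–59 mL/min.
25% of 1000 mg = 250 mg

250 mg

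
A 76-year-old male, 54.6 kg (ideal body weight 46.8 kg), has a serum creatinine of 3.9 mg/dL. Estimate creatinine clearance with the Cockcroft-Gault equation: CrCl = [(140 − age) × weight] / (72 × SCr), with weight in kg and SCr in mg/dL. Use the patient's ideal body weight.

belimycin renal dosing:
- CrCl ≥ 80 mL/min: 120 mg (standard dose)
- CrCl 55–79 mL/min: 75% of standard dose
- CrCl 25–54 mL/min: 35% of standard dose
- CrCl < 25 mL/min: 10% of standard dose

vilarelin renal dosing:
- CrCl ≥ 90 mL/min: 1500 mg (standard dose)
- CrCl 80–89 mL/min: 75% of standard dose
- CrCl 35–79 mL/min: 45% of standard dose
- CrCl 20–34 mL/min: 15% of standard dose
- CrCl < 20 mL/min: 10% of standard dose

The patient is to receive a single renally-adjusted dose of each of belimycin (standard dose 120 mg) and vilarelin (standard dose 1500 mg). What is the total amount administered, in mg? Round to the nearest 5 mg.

CrCl = (140 − 76) × 46.8 / (72 × 3.9) = 2995.2 / 280.80 ≈ 10.7 mL/min
CrCl ≈ 11 mL/min.
belimycin: < 25 mL/min → 10% of 120 mg = 12 mg.
vilarelin: < 20 mL/min → 10% of 1500 mg = 150 mg.
Total = 12 + 150 = 162 mg.

160 mg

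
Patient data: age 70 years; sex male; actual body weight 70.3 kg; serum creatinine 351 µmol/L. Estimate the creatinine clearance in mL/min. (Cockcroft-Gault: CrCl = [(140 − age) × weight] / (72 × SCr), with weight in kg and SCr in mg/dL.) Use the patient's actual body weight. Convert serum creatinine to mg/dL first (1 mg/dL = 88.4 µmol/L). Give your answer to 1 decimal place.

SCr = 351 / 88.4 = 3.971 mg/dL
CrCl = (140 − 70) × 70.3 / (72 × 3.971) = 4921.0 / 285.91 ≈ 17.2 mL/min

17.2 mL/min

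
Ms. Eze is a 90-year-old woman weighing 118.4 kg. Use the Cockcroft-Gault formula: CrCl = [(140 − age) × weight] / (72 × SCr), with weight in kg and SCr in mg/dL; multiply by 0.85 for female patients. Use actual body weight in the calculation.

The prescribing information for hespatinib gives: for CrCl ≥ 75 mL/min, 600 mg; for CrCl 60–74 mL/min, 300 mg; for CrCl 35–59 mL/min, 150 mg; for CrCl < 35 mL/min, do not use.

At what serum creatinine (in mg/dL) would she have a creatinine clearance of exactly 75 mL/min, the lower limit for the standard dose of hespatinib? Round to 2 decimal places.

0.93 mg/dL

Standard dose requires CrCl ≥ 75 mL/min.
Set (140 − 90) × 118.4 × 0.85 / (72 × SCr) = 75
SCr = (140 − 90) × 118.4 × 0.85 / (72 × 75) = 0.932 mg/dL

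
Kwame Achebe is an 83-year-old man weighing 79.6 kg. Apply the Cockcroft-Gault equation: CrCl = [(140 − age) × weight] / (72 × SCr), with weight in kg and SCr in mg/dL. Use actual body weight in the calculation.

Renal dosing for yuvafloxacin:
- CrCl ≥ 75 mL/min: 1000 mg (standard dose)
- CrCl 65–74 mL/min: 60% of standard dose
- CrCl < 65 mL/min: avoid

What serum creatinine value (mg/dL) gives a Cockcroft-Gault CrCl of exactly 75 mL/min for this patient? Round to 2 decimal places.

Standard dose requires CrCl ≥ 75 mL/min.
Set (140 − 83) × 79.6 / (72 × SCr) = 75
SCr = (140 − 83) × 79.6 / (72 × 75) = 0.840 mg/dL

0.84 mg/dL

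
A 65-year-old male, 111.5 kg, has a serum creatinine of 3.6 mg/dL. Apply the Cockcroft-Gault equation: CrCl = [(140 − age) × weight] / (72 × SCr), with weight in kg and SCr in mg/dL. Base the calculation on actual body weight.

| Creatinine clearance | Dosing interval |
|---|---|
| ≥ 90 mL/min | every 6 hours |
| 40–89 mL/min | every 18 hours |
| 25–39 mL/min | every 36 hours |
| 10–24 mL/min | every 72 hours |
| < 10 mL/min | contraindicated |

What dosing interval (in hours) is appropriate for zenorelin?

every 36 hours

CrCl = (140 − 65) × 111.5 / (72 × 3.6) = 8362.5 / 259.20 ≈ 32.3 mL/min
CrCl ≈ 32 mL/min → bracket 25–39 mL/min → every 36 hours.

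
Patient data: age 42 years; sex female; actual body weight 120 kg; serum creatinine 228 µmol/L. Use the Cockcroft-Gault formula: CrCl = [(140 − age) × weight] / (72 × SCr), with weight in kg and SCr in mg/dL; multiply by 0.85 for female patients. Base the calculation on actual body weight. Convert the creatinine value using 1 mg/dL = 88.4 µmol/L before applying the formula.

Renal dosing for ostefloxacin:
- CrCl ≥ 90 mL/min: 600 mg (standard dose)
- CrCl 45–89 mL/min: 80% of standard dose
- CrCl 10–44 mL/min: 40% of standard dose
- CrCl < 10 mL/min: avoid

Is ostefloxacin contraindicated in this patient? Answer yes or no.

SCr = 228 / 88.4 = 2.579 mg/dL
CrCl = (140 − 42) × 120 / (72 × 2.579) × 0.85 = 11760.0 / 185.69 × 0.85 ≈ 53.8 mL/min
CrCl ≈ 54 mL/min, which is ≥ 10 mL/min.

no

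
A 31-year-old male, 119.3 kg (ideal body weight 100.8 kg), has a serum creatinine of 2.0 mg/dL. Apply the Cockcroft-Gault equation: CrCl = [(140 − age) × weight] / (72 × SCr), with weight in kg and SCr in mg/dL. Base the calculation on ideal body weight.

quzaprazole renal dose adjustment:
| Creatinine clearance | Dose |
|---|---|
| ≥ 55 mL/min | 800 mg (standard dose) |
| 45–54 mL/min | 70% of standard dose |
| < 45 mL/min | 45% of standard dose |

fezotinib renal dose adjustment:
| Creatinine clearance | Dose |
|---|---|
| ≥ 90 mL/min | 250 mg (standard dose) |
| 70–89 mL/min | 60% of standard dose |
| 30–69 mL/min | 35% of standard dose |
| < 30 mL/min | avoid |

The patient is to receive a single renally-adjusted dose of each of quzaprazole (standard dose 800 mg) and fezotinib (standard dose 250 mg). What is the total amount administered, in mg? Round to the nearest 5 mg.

CrCl = (140 − 31) × 100.8 / (72 × 2) = 10987.2 / 144.00 ≈ 76.3 mL/min
CrCl ≈ 76 mL/min.
quzaprazole: ≥ 55 mL/min → 100% of 800 mg = 800 mg.
fezotinib: 70–89 mL/min → 60% of 250 mg = 150 mg.
Total = 800 + 150 = 950 mg.

950 mg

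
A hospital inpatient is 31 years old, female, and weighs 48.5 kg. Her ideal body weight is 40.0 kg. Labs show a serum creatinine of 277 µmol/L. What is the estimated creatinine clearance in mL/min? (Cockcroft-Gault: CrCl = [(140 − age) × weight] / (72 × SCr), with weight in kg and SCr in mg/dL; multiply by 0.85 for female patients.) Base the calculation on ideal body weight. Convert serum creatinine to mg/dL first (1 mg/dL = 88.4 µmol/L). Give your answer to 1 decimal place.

16.4 mL/min

SCr = 277 / 88.4 = 3.133 mg/dL
CrCl = (140 − 31) × 40 / (72 × 3.133) × 0.85 = 4360.0 / 225.58 × 0.85 ≈ 16.4 mL/min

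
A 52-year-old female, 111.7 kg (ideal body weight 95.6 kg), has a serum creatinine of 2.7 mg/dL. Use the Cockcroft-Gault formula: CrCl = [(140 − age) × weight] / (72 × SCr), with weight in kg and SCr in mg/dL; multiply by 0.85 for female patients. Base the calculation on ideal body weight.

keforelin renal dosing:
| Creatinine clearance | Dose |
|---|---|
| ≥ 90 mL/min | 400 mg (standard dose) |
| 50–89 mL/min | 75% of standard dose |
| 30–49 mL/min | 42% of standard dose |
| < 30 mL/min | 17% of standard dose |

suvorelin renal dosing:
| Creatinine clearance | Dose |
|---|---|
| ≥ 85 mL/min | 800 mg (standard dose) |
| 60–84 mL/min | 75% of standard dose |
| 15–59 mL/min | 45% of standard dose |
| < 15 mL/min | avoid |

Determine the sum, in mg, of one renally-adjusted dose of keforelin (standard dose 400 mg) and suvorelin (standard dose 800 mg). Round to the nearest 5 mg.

CrCl = (140 − 52) × 95.6 / (72 × 2.7) × 0.85 = 8412.8 / 194.40 × 0.85 ≈ 36.8 mL/min
CrCl ≈ 37 mL/min.
keforelin: 30–49 mL/min → 42% of 400 mg = 168 mg.
suvorelin: 15–59 mL/min → 45% of 800 mg = 360 mg.
Total = 168 + 360 = 528 mg.

530 mg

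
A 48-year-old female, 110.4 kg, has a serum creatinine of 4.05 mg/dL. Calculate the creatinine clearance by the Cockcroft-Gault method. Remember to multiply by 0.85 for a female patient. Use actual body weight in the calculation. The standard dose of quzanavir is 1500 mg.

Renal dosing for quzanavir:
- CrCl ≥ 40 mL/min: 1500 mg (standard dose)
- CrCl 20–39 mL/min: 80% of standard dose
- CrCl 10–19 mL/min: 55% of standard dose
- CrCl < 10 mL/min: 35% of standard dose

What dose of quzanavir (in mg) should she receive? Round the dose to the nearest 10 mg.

CrCl = (140 − 48) × 110.4 / (72 × 4.05) × 0.85 = 10156.8 / 291.60 × 0.85 ≈ 29.6 mL/min
CrCl ≈ 30 mL/min → bracket 20–39 mL/min.
80% of 1500 mg = 1200 mg

1200 mg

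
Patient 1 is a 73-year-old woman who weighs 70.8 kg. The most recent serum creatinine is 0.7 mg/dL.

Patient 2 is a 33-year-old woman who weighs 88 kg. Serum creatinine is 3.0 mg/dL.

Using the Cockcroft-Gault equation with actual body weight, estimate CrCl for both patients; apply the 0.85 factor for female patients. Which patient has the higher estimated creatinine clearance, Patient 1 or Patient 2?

Patient 1

Patient 1: CrCl = (140 − 73) × 70.8 / (72 × 0.7) × 0.85 = 4743.6 / 50.40 × 0.85 ≈ 80.0 mL/min
Patient 2: CrCl = (140 − 33) × 88 / (72 × 3) × 0.85 = 9416.0 / 216.00 × 0.85 ≈ 37.1 mL/min
80.0 vs 37.1 mL/min → Patient 1 is higher.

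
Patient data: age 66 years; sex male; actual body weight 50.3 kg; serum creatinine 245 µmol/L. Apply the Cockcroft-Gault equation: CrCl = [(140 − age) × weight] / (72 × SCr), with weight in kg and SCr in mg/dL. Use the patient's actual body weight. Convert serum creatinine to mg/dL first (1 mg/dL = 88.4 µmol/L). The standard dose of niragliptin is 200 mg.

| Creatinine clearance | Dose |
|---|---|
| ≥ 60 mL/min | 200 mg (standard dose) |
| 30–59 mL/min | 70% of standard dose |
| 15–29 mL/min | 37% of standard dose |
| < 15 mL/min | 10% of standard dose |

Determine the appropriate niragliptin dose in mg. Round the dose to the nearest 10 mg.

70 mg

SCr = 245 / 88.4 = 2.771 mg/dL
CrCl = (140 − 66) × 50.3 / (72 × 2.771) = 3722.2 / 199.51 ≈ 18.7 mL/min
CrCl ≈ 19 mL/min → bracket 15–29 mL/min.
37% of 200 mg = 74 mg → 70 mg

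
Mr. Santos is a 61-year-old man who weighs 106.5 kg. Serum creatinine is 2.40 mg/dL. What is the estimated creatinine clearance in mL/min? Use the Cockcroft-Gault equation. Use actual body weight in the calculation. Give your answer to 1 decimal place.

CrCl = (140 − 61) × 106.5 / (72 × 2.4) = 8413.5 / 172.80 ≈ 48.7 mL/min

48.7 mL/min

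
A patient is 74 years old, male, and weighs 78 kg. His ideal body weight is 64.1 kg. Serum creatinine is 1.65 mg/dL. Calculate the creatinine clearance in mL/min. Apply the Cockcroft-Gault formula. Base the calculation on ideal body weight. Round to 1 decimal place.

35.6 mL/min

CrCl = (140 − 74) × 64.1 / (72 × 1.65) = 4230.6 / 118.80 ≈ 35.6 mL/min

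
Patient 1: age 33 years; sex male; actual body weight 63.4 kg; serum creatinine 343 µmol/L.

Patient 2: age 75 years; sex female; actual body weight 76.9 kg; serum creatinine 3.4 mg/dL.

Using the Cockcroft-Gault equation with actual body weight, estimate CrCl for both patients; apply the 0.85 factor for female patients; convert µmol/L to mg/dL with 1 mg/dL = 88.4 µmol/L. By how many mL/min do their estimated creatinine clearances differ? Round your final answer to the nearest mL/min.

7 mL/min

Patient 1: SCr = 343 / 88.4 = 3.88 mg/dL
Patient 1: CrCl = (140 − 33) × 63.4 / (72 × 3.88) = 6783.8 / 279.36 ≈ 24.3 mL/min
Patient 2: CrCl = (140 − 75) × 76.9 / (72 × 3.4) × 0.85 = 4998.5 / 244.80 × 0.85 ≈ 17.4 mL/min
|24.3 − 17.4| = 6.9 mL/min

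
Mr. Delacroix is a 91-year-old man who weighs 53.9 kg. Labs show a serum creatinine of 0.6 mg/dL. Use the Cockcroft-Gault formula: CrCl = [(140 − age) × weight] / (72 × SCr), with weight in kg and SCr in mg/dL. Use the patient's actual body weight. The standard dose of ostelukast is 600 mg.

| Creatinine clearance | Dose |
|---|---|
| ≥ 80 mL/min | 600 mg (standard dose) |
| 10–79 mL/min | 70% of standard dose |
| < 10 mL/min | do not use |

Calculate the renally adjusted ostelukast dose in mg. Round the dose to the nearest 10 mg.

CrCl = (140 − 91) × 53.9 / (72 × 0.6) = 2641.1 / 43.20 ≈ 61.1 mL/min
CrCl ≈ 61 mL/min → bracket 10–79 mL/min.
70% of 600 mg = 420 mg

420 mg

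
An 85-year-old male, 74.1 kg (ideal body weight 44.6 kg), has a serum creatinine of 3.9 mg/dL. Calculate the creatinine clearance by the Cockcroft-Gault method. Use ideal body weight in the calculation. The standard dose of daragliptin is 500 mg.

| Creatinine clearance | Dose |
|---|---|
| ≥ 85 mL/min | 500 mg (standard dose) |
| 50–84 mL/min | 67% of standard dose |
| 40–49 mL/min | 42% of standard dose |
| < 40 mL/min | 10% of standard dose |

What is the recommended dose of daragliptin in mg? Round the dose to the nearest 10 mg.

CrCl = (140 − 85) × 44.6 / (72 × 3.9) = 2453.0 / 280.80 ≈ 8.7 mL/min
CrCl ≈ 9 mL/min → bracket < 40 mL/min.
10% of 500 mg = 50 mg

50 mg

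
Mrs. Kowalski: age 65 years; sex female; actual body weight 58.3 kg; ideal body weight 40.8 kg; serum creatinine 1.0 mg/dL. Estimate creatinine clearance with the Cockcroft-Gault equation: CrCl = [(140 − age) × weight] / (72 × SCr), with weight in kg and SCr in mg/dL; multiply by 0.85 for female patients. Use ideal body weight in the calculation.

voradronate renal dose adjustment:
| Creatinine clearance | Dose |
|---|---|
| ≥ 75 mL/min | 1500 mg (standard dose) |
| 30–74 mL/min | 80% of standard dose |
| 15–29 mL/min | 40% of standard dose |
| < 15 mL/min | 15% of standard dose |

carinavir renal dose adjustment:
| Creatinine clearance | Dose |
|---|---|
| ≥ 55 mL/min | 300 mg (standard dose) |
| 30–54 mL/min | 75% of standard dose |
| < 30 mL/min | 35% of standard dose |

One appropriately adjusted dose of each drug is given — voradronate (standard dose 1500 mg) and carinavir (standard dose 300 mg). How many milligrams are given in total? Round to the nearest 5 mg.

1425 mg

CrCl = (140 − 65) × 40.8 / (72 × 1) × 0.85 = 3060.0 / 72.00 × 0.85 ≈ 36.1 mL/min
CrCl ≈ 36 mL/min.
voradronate: 30–74 mL/min → 80% of 1500 mg = 1200 mg.
carinavir: 30–54 mL/min → 75% of 300 mg = 225 mg.
Total = 1200 + 225 = 1425 mg.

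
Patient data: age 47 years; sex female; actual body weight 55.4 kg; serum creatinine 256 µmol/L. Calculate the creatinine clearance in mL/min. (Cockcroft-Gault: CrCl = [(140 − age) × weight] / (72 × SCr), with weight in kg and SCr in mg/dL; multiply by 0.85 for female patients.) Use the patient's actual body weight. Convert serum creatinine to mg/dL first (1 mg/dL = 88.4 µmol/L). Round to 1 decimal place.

SCr = 256 / 88.4 = 2.896 mg/dL
CrCl = (140 − 47) × 55.4 / (72 × 2.896) × 0.85 = 5152.2 / 208.51 × 0.85 ≈ 21.0 mL/min

21.0 mL/min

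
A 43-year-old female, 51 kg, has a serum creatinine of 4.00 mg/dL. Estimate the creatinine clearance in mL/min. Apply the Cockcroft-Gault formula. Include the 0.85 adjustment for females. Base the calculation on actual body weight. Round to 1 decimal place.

CrCl = (140 − 43) × 51 / (72 × 4) × 0.85 = 4947.0 / 288.00 × 0.85 ≈ 14.6 mL/min

14.6 mL/min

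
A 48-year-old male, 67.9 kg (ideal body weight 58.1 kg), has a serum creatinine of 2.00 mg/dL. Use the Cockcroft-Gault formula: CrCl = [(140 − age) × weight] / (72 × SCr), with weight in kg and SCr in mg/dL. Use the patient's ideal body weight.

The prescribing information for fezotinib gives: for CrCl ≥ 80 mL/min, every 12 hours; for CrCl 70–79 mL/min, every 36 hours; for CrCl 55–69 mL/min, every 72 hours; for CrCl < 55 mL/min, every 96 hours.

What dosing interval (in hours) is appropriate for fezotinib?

every 96 hours

CrCl = (140 − 48) × 58.1 / (72 × 2) = 5345.2 / 144.00 ≈ 37.1 mL/min
CrCl ≈ 37 mL/min → bracket < 55 mL/min → every 96 hours.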